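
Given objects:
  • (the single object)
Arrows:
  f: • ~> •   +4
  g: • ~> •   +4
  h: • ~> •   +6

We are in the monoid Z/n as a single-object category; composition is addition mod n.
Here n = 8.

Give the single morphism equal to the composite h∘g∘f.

  0 +4≡4 +4≡0 +6≡6  (mod 8)
⟦path⟧: +6

Answer: +6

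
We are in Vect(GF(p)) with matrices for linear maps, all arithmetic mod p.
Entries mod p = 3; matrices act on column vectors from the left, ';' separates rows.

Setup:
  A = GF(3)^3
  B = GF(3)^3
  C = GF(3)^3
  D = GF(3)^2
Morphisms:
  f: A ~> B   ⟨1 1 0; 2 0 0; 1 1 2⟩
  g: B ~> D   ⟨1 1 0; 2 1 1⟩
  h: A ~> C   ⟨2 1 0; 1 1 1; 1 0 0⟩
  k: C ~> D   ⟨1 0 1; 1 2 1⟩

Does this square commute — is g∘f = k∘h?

Answer: COMMUTES

Work:
1) trace f;g:
  e0=[1,0,0] f~>[1,2,1] g~>[0,2]
  e1=[0,1,0] f~>[1,0,1] g~>[1,0]
  e2=[0,0,1] f~>[0,0,2] g~>[0,2]
  ⟦path⟧₁ = ⟨0 1 0; 2 0 2⟩
2) trace h;k:
  e0=[1,0,0] h~>[2,1,1] k~>[0,2]
  e1=[0,1,0] h~>[1,1,0] k~>[1,0]
  e2=[0,0,1] h~>[0,1,0] k~>[0,2]
  ⟦path⟧₂ = ⟨0 1 0; 2 0 2⟩
Equal? same morphism ✓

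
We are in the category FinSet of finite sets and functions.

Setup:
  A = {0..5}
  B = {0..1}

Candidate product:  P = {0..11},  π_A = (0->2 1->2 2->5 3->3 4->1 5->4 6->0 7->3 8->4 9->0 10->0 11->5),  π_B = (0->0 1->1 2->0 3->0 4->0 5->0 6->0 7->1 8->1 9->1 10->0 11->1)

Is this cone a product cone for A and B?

Answer: NOT A VALID PRODUCT — duplicate pair at indices 10,6

Work:
|A|·|B| = 6·2 = 12;  |P| = 12
Check the pairing map k ↦ (π_A(k), π_B(k)):
  0 -> (2,0)
  1 -> (2,1)
  2 -> (5,0)
  3 -> (3,0)
  4 -> (1,0)
  5 -> (4,0)
  6 -> (0,0)
  7 -> (3,1)
  8 -> (4,1)
  9 -> (0,1)
  10 -> (0,0)  ✗ repeats pair of k=6
  11 -> (5,1)
distinct pairs in image: 11 / 12 needed
  → (0,0) hit at k=6 and k=10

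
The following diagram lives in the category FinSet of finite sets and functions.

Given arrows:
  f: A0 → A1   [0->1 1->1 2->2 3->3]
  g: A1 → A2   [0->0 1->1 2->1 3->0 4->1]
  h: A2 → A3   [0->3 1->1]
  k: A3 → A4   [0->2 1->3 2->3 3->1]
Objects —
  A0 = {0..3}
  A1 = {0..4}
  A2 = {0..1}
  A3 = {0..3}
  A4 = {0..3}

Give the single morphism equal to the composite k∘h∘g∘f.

  0 f→1 g→1 h→1 k→3
  1 f→1 g→1 h→1 k→3
  2 f→2 g→1 h→1 k→3
  3 f→3 g→0 h→3 k→1
composite: [0->3 1->3 2->3 3->1]

Answer: [0->3 1->3 2->3 3->1]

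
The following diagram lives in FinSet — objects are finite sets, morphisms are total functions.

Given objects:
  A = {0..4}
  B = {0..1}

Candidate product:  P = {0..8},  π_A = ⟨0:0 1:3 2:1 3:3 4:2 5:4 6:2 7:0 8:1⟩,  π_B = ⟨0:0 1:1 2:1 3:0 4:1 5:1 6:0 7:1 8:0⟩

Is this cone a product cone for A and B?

Answer: NOT A VALID PRODUCT — |P|=9 ≠ |A|·|B|=10

Work:
|A|·|B| = 5·2 = 10;  |P| = 9
  → cardinalities differ; no bijection possible.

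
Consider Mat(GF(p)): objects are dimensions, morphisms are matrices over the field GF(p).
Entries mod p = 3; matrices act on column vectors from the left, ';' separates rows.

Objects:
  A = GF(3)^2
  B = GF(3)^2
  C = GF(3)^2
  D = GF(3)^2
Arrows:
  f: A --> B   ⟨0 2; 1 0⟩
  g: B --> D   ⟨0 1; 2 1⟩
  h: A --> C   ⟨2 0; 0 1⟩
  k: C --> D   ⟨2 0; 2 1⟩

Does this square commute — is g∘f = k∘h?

Along f;g (path 1):
  e0=(1,0) f-->(0,1) g-->(1,1)
  e1=(0,1) f-->(2,0) g-->(0,1)
  composite₁ = ⟨1 0; 1 1⟩
Along h;k (path 2):
  e0=(1,0) h-->(2,0) k-->(1,1)
  e1=(0,1) h-->(0,1) k-->(0,1)
  composite₂ = ⟨1 0; 1 1⟩
Equal? YES — commutes

Answer: COMMUTES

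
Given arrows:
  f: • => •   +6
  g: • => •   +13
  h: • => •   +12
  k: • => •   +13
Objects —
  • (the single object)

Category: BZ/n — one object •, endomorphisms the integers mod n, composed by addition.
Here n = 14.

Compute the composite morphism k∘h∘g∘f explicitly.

  0 +6≡6 +13≡5 +12≡3 +13≡2  (mod 14)
⟦path⟧: +2

Answer: +2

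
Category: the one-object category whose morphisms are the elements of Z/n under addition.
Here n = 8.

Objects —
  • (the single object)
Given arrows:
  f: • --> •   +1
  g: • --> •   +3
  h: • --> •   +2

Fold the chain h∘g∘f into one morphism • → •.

Answer: +6

Derivation:
  0 +1≡1 +3≡4 +2≡6  (mod 8)
composite: +6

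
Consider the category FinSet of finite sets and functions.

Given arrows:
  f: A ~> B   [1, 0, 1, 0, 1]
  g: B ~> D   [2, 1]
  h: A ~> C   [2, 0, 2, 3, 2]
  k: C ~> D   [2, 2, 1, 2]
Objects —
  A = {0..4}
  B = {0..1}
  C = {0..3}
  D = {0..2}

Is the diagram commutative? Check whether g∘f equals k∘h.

Answer: COMMUTES

Work:
Path 1 = f;g:
  0 f~>1 g~>1
  1 f~>0 g~>2
  2 f~>1 g~>1
  3 f~>0 g~>2
  4 f~>1 g~>1
  composite₁ = [1, 2, 1, 2, 1]
Path 2 = h;k:
  0 h~>2 k~>1
  1 h~>0 k~>2
  2 h~>2 k~>1
  3 h~>3 k~>2
  4 h~>2 k~>1
  composite₂ = [1, 2, 1, 2, 1]
Equal? same morphism ✓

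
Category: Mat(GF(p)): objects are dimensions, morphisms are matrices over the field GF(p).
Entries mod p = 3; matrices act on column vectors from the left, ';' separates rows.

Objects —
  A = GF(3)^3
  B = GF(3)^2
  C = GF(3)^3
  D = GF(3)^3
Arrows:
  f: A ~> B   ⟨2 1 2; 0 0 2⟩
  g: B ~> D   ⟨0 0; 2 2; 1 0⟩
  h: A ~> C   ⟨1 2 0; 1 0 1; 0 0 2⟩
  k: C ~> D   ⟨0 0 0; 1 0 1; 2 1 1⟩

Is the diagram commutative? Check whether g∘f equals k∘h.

Answer: DOES NOT COMMUTE

Trace:
Path 1 = f;g:
  e0=(1,0,0) f~>(2,0) g~>(0,1,2)
  e1=(0,1,0) f~>(1,0) g~>(0,2,1)
  e2=(0,0,1) f~>(2,2) g~>(0,2,2)
  ⟦path⟧₁ = ⟨0 0 0; 1 2 2; 2 1 2⟩
Path 2 = h;k:
  e0=(1,0,0) h~>(1,1,0) k~>(0,1,0)
  e1=(0,1,0) h~>(2,0,0) k~>(0,2,1)
  e2=(0,0,1) h~>(0,1,2) k~>(0,2,0)
  ⟦path⟧₂ = ⟨0 0 0; 1 2 2; 0 1 0⟩
Equal? distinct morphisms ✗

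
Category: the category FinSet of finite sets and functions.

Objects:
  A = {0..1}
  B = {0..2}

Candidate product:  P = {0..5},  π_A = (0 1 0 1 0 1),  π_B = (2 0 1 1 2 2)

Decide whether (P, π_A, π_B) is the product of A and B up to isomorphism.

Answer: NOT A VALID PRODUCT — duplicate pair at indices 4,0

Work:
|A|·|B| = 2·3 = 6;  |P| = 6
Check the pairing map k ↦ (π_A(k), π_B(k)):
  0 -> (0,2)
  1 -> (1,0)
  2 -> (0,1)
  3 -> (1,1)
  4 -> (0,2)  ✗ repeats pair of k=0
  5 -> (1,2)
distinct pairs in image: 5 / 6 needed
  → (0,2) hit at k=0 and k=4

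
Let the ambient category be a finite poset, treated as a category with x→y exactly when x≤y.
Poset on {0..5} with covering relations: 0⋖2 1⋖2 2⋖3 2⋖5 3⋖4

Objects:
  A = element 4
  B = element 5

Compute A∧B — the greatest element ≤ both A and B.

Answer: A∧B = 2

Derivation:
{x : x⊑A ∧ x⊑B} = {0,1,2}  (A=4, B=5)
  0 ⊑ 2
  1 ⊑ 2
  2 ⊑ 2
glb = 2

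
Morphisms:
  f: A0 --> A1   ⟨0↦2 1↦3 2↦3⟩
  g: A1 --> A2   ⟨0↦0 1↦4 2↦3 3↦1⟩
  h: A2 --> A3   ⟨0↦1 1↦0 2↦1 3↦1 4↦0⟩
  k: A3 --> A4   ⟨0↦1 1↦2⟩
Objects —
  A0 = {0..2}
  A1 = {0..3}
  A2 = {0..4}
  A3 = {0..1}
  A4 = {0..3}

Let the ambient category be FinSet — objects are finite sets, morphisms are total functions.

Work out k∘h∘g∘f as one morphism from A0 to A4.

Answer: ⟨0↦2 1↦1 2↦1⟩

Work:
  0 f-->2 g-->3 h-->1 k-->2
  1 f-->3 g-->1 h-->0 k-->1
  2 f-->3 g-->1 h-->0 k-->1
result: ⟨0↦2 1↦1 2↦1⟩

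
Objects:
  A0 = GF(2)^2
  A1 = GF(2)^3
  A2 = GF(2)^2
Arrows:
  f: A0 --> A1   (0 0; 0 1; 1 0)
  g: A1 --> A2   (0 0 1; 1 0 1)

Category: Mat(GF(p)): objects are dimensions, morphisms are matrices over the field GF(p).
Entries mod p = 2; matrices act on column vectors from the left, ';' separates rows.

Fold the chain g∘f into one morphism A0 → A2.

Answer: (1 0; 1 0)

Work:
  e0=[1,0] f-->[0,0,1] g-->[1,1]
  e1=[0,1] f-->[0,1,0] g-->[0,0]
result: (1 0; 1 0)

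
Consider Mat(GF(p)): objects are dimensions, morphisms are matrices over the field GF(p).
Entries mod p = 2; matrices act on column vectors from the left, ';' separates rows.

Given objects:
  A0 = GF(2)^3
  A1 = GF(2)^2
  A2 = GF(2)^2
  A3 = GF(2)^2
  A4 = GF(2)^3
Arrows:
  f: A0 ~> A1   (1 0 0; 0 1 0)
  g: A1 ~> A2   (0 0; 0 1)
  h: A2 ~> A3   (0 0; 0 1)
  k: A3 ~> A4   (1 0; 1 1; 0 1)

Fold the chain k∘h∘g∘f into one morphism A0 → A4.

Answer: (0 0 0; 0 1 0; 0 1 0)

Work:
  e0=[1,0,0] f~>[1,0] g~>[0,0] h~>[0,0] k~>[0,0,0]
  e1=[0,1,0] f~>[0,1] g~>[0,1] h~>[0,1] k~>[0,1,1]
  e2=[0,0,1] f~>[0,0] g~>[0,0] h~>[0,0] k~>[0,0,0]
result: (0 0 0; 0 1 0; 0 1 0)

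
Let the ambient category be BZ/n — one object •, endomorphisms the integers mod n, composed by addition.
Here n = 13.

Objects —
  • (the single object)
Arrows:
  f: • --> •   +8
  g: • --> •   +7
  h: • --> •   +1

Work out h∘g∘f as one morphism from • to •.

  0 +8≡8 +7≡2 +1≡3  (mod 13)
result: +3

Answer: +3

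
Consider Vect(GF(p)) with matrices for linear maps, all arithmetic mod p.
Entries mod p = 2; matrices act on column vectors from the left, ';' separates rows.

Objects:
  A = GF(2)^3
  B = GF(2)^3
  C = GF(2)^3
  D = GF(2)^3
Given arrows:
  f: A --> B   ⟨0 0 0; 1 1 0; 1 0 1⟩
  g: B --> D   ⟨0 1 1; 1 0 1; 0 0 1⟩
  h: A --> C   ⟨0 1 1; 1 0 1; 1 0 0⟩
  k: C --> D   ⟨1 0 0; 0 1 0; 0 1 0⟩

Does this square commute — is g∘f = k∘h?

1) trace f;g:
  e0=⟨1,0,0⟩ f-->⟨0,1,1⟩ g-->⟨0,1,1⟩
  e1=⟨0,1,0⟩ f-->⟨0,1,0⟩ g-->⟨1,0,0⟩
  e2=⟨0,0,1⟩ f-->⟨0,0,1⟩ g-->⟨1,1,1⟩
  composite₁ = ⟨0 1 1; 1 0 1; 1 0 1⟩
2) trace h;k:
  e0=⟨1,0,0⟩ h-->⟨0,1,1⟩ k-->⟨0,1,1⟩
  e1=⟨0,1,0⟩ h-->⟨1,0,0⟩ k-->⟨1,0,0⟩
  e2=⟨0,0,1⟩ h-->⟨1,1,0⟩ k-->⟨1,1,1⟩
  composite₂ = ⟨0 1 1; 1 0 1; 1 0 1⟩
Equal? same morphism ✓

Answer: COMMUTES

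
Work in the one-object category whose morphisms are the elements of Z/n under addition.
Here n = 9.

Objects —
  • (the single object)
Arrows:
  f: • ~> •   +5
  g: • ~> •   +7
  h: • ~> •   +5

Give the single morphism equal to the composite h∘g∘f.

Answer: +8

Work:
  0 +5≡5 +7≡3 +5≡8  (mod 9)
composite: +8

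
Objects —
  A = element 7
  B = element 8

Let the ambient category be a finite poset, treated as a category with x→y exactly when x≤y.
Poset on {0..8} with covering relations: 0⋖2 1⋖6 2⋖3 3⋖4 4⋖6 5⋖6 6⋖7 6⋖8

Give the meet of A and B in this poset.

Common predecessors of 7,8: {0,1,2,3,4,5,6}
  0 ≤ 6
  1 ≤ 6
  2 ≤ 6
  3 ≤ 6
  4 ≤ 6
  5 ≤ 6
  6 ≤ 6
glb = 6

Answer: A∧B = 6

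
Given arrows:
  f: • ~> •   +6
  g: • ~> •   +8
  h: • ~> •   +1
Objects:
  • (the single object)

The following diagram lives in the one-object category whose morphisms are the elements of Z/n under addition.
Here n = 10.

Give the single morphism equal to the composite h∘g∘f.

Answer: +5

Work:
  0 +6≡6 +8≡4 +1≡5  (mod 10)
result: +5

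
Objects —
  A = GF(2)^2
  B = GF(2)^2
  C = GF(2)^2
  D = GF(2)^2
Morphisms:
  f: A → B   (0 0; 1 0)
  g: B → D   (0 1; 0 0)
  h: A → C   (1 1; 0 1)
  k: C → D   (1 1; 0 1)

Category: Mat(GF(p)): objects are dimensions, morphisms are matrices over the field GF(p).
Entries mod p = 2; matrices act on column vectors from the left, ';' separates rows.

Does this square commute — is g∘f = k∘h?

1) trace f;g:
  e0=(1,0) f→(0,1) g→(1,0)
  e1=(0,1) f→(0,0) g→(0,0)
  result₁ = (1 0; 0 0)
2) trace h;k:
  e0=(1,0) h→(1,0) k→(1,0)
  e1=(0,1) h→(1,1) k→(0,1)
  result₂ = (1 0; 0 1)
Equal? NO — does not commute

Answer: DOES NOT COMMUTE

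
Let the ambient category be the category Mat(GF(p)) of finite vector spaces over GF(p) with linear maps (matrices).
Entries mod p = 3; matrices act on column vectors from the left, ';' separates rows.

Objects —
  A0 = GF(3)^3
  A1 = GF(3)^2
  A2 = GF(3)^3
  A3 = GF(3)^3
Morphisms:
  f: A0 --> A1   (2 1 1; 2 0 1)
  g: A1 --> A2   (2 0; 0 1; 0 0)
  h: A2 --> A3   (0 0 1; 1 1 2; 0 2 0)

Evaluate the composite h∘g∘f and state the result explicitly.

  e0=[1,0,0] f-->[2,2] g-->[1,2,0] h-->[0,0,1]
  e1=[0,1,0] f-->[1,0] g-->[2,0,0] h-->[0,2,0]
  e2=[0,0,1] f-->[1,1] g-->[2,1,0] h-->[0,0,2]
composite: (0 0 0; 0 2 0; 1 0 2)

Answer: (0 0 0; 0 2 0; 1 0 2)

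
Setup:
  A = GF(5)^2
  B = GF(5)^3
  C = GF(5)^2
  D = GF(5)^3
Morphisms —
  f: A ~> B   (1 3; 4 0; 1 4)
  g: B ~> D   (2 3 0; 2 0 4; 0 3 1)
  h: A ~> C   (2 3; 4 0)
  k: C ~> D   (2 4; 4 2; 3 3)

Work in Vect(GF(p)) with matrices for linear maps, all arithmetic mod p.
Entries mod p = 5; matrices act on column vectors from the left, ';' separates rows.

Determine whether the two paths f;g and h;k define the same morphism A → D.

Along f;g (path 1):
  e0=(1,0) f~>(1,4,1) g~>(4,1,3)
  e1=(0,1) f~>(3,0,4) g~>(1,2,4)
  ⟦path⟧₁ = (4 1; 1 2; 3 4)
Along h;k (path 2):
  e0=(1,0) h~>(2,4) k~>(0,1,3)
  e1=(0,1) h~>(3,0) k~>(1,2,4)
  ⟦path⟧₂ = (0 1; 1 2; 3 4)
Equal? differ; not commutative

Answer: DOES NOT COMMUTE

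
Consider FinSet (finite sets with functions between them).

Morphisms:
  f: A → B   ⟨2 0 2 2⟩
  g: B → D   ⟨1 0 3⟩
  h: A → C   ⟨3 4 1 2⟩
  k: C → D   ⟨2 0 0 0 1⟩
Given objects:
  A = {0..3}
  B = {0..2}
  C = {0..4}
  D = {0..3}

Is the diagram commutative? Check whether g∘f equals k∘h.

Along f;g (path 1):
  0 f→2 g→3
  1 f→0 g→1
  2 f→2 g→3
  3 f→2 g→3
  composite₁ = ⟨3 1 3 3⟩
Along h;k (path 2):
  0 h→3 k→0
  1 h→4 k→1
  2 h→1 k→0
  3 h→2 k→0
  composite₂ = ⟨0 1 0 0⟩
Equal? differ; not commutative

Answer: DOES NOT COMMUTE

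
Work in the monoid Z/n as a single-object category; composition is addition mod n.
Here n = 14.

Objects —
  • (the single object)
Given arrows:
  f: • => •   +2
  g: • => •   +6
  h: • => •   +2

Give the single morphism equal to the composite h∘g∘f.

Answer: +10

Derivation:
  0 +2≡2 +6≡8 +2≡10  (mod 14)
⟦path⟧: +10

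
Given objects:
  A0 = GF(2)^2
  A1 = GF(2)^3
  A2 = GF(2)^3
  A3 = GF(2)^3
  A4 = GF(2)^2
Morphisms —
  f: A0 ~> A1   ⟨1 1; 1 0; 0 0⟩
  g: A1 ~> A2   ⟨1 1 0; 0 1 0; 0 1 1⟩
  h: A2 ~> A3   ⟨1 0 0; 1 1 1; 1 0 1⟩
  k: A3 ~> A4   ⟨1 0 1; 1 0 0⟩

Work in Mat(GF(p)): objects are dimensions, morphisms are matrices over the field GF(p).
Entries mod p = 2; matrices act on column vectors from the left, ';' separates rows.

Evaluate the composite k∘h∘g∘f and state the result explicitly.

  e0=(1,0) f~>(1,1,0) g~>(0,1,1) h~>(0,0,1) k~>(1,0)
  e1=(0,1) f~>(1,0,0) g~>(1,0,0) h~>(1,1,1) k~>(0,1)
result: ⟨1 0; 0 1⟩

Answer: ⟨1 0; 0 1⟩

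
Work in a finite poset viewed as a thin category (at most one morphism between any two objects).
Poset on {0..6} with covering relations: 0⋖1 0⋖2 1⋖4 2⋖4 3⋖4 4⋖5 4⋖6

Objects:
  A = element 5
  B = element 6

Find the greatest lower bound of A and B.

{x : x⊑A ∧ x⊑B} = {0,1,2,3,4}  (A=5, B=6)
  0 ⊑ 4
  1 ⊑ 4
  2 ⊑ 4
  3 ⊑ 4
  4 ⊑ 4
glb = 4

Answer: A∧B = 4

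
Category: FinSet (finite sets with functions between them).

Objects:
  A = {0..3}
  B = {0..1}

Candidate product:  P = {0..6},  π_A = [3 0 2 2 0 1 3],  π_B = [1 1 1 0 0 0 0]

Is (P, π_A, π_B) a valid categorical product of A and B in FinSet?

Answer: NOT A VALID PRODUCT — |P|=7 ≠ |A|·|B|=8

Derivation:
|A|·|B| = 4·2 = 8;  |P| = 7
  → cardinalities differ; no bijection possible.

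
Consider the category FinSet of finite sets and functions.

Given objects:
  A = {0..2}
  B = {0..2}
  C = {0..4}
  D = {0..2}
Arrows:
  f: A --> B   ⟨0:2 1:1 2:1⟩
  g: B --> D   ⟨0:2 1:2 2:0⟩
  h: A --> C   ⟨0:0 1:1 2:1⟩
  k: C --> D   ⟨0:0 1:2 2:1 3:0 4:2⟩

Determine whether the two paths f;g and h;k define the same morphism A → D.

Answer: COMMUTES

Work:
1) trace f;g:
  0 f-->2 g-->0
  1 f-->1 g-->2
  2 f-->1 g-->2
  result₁ = ⟨0:0 1:2 2:2⟩
2) trace h;k:
  0 h-->0 k-->0
  1 h-->1 k-->2
  2 h-->1 k-->2
  result₂ = ⟨0:0 1:2 2:2⟩
Equal? YES — commutes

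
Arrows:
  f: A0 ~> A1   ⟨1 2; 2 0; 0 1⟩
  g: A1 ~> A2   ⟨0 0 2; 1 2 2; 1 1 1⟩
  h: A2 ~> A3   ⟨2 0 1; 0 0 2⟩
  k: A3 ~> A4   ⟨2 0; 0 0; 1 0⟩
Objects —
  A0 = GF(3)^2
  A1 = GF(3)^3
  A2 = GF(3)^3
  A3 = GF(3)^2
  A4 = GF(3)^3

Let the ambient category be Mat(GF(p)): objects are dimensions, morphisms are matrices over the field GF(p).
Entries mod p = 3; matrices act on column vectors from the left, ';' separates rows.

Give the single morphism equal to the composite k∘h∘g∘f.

  e0=⟨1,0⟩ f~>⟨1,2,0⟩ g~>⟨0,2,0⟩ h~>⟨0,0⟩ k~>⟨0,0,0⟩
  e1=⟨0,1⟩ f~>⟨2,0,1⟩ g~>⟨2,1,0⟩ h~>⟨1,0⟩ k~>⟨2,0,1⟩
result: ⟨0 2; 0 0; 0 1⟩

Answer: ⟨0 2; 0 0; 0 1⟩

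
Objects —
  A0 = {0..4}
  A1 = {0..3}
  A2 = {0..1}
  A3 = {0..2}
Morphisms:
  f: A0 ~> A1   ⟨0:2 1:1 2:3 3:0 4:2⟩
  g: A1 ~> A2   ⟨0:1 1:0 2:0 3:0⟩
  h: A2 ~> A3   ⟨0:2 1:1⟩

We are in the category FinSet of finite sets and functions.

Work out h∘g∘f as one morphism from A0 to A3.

  0 f~>2 g~>0 h~>2
  1 f~>1 g~>0 h~>2
  2 f~>3 g~>0 h~>2
  3 f~>0 g~>1 h~>1
  4 f~>2 g~>0 h~>2
composite: ⟨0:2 1:2 2:2 3:1 4:2⟩

Answer: ⟨0:2 1:2 2:2 3:1 4:2⟩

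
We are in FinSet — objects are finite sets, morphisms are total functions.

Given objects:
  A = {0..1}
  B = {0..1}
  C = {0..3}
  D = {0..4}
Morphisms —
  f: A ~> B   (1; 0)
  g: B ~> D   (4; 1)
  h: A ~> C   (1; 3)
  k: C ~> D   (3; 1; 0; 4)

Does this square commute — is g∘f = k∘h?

Answer: COMMUTES

Derivation:
Along f;g (path 1):
  0 f~>1 g~>1
  1 f~>0 g~>4
  composite₁ = (1; 4)
Along h;k (path 2):
  0 h~>1 k~>1
  1 h~>3 k~>4
  composite₂ = (1; 4)
Equal? same morphism ✓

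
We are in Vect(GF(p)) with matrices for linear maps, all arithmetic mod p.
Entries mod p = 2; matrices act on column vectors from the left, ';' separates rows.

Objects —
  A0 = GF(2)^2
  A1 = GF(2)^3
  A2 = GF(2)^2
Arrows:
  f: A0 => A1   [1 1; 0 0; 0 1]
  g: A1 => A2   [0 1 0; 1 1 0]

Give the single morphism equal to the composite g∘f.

Answer: [0 0; 1 1]

Derivation:
  e0=(1,0) f=>(1,0,0) g=>(0,1)
  e1=(0,1) f=>(1,0,1) g=>(0,1)
result: [0 0; 1 1]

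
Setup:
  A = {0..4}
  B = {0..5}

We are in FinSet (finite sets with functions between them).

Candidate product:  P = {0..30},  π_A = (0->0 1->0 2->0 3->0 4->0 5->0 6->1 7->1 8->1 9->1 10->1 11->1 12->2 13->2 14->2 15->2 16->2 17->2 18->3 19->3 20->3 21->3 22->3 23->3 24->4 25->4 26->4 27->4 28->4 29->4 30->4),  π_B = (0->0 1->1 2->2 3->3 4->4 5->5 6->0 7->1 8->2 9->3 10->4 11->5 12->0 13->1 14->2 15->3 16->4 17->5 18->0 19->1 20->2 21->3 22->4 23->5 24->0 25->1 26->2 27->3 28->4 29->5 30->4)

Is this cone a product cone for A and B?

|A|·|B| = 5·6 = 30;  |P| = 31
  → cardinalities differ; no bijection possible.

Answer: NOT A VALID PRODUCT — |P|=31 ≠ |A|·|B|=30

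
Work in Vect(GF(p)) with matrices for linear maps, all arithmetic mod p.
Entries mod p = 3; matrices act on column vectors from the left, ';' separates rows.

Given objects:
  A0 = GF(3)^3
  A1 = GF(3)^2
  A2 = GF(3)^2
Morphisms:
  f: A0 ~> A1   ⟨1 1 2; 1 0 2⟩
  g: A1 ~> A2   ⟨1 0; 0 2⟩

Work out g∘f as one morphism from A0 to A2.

Answer: ⟨1 1 2; 2 0 1⟩

Work:
  e0=[1,0,0] f~>[1,1] g~>[1,2]
  e1=[0,1,0] f~>[1,0] g~>[1,0]
  e2=[0,0,1] f~>[2,2] g~>[2,1]
composite: ⟨1 1 2; 2 0 1⟩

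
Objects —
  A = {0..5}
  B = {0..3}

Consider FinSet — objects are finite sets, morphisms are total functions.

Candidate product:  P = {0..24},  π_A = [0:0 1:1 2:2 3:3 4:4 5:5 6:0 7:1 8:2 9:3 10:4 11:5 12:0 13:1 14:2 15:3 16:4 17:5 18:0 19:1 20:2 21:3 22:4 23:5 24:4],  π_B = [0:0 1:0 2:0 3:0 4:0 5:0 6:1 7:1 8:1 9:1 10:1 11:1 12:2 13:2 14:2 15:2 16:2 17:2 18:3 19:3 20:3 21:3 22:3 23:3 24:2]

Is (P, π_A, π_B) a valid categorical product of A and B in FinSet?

|A|·|B| = 6·4 = 24;  |P| = 25
  → cardinalities differ; no bijection possible.

Answer: NOT A VALID PRODUCT — |P|=25 ≠ |A|·|B|=24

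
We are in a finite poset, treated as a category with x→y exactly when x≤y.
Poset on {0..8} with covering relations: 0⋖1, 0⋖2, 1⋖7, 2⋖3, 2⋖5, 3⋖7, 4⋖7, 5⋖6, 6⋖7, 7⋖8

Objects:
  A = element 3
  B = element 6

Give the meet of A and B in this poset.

Answer: A∧B = 2

Trace:
{x : x<=A ∧ x<=B} = {0,2}  (A=3, B=6)
  0 <= 2
  2 <= 2
glb = 2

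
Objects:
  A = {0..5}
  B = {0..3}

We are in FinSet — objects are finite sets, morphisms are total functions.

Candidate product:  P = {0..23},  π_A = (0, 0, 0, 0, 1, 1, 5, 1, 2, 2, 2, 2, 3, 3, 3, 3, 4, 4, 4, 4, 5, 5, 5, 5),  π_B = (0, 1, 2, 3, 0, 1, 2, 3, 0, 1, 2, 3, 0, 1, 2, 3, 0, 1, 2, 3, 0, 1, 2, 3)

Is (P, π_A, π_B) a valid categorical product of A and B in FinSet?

Answer: NOT A VALID PRODUCT — duplicate pair at indices 22,6

Trace:
|A|·|B| = 6·4 = 24;  |P| = 24
Check the pairing map k ↦ (π_A(k), π_B(k)):
  0 : (0,0)
  1 : (0,1)
  2 : (0,2)
  3 : (0,3)
  4 : (1,0)
  5 : (1,1)
  6 : (5,2)
  7 : (1,3)
  8 : (2,0)
  9 : (2,1)
  10 : (2,2)
  11 : (2,3)
  12 : (3,0)
  13 : (3,1)
  14 : (3,2)
  15 : (3,3)
  16 : (4,0)
  17 : (4,1)
  18 : (4,2)
  19 : (4,3)
  20 : (5,0)
  21 : (5,1)
  22 : (5,2)  ✗ repeats pair of k=6
  23 : (5,3)
distinct pairs in image: 23 / 24 needed
  → (5,2) hit at k=6 and k=22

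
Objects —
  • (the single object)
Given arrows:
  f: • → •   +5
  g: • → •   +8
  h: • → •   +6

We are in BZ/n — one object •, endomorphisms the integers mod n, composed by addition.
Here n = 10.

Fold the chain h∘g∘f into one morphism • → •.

Answer: +9

Trace:
  0 +5≡5 +8≡3 +6≡9  (mod 10)
result: +9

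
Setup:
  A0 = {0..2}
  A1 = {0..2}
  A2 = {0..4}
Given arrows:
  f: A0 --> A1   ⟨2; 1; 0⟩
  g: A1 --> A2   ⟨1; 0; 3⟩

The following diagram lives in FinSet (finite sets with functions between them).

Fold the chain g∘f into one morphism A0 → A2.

Answer: ⟨3; 0; 1⟩

Work:
  0 f-->2 g-->3
  1 f-->1 g-->0
  2 f-->0 g-->1
result: ⟨3; 0; 1⟩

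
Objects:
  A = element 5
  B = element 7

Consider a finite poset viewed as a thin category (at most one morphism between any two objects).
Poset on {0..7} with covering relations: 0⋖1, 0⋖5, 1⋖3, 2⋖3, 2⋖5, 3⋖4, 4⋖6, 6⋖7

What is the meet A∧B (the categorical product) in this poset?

Answer: NO MEET EXISTS

Work:
{x : x⊑A ∧ x⊑B} = {0,2}  (A=5, B=7)
  maximal lower bounds 0 and 2 are incomparable: neither 0⊑2 nor 2⊑0
→ no greatest lower bound exists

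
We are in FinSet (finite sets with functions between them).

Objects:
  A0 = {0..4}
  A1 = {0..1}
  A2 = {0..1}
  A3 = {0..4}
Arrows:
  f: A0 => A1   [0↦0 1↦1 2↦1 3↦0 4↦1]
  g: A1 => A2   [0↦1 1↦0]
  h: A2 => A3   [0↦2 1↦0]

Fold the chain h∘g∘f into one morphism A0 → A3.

Answer: [0↦0 1↦2 2↦2 3↦0 4↦2]

Work:
  0 f=>0 g=>1 h=>0
  1 f=>1 g=>0 h=>2
  2 f=>1 g=>0 h=>2
  3 f=>0 g=>1 h=>0
  4 f=>1 g=>0 h=>2
composite: [0↦0 1↦2 2↦2 3↦0 4↦2]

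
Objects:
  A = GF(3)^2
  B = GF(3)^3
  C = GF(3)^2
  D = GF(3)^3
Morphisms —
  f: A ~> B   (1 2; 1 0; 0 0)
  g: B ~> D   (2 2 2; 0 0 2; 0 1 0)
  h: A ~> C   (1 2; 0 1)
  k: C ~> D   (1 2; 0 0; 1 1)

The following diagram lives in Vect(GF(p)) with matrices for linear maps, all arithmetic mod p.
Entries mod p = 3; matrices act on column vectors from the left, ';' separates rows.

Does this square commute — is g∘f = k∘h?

Along f;g (path 1):
  e0=[1,0] f~>[1,1,0] g~>[1,0,1]
  e1=[0,1] f~>[2,0,0] g~>[1,0,0]
  ⟦path⟧₁ = (1 1; 0 0; 1 0)
Along h;k (path 2):
  e0=[1,0] h~>[1,0] k~>[1,0,1]
  e1=[0,1] h~>[2,1] k~>[1,0,0]
  ⟦path⟧₂ = (1 1; 0 0; 1 0)
Equal? equal; square commutes

Answer: COMMUTES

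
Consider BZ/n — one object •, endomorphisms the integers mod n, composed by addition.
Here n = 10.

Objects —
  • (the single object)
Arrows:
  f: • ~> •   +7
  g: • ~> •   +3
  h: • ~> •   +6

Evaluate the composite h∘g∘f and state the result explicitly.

  0 +7≡7 +3≡0 +6≡6  (mod 10)
result: +6

Answer: +6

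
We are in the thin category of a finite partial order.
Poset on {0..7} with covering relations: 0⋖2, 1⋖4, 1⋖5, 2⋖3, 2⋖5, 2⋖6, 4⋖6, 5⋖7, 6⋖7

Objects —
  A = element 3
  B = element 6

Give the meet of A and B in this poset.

Common predecessors of 3,6: {0,2}
  0 ⊑ 2
  2 ⊑ 2
glb = 2

Answer: A∧B = 2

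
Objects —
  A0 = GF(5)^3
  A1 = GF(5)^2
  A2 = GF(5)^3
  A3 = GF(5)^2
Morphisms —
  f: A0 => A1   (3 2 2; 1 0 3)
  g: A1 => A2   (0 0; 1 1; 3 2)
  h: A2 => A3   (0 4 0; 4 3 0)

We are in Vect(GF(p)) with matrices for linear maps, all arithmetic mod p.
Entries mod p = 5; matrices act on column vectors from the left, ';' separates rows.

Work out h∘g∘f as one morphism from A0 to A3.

  e0=[1,0,0] f=>[3,1] g=>[0,4,1] h=>[1,2]
  e1=[0,1,0] f=>[2,0] g=>[0,2,1] h=>[3,1]
  e2=[0,0,1] f=>[2,3] g=>[0,0,2] h=>[0,0]
composite: (1 3 0; 2 1 0)

Answer: (1 3 0; 2 1 0)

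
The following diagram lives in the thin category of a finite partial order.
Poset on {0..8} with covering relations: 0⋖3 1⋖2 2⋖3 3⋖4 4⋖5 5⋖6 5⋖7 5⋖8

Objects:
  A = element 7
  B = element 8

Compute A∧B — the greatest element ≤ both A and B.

Answer: A∧B = 5

Trace:
Common predecessors of 7,8: {0,1,2,3,4,5}
  0 ≤ 5
  1 ≤ 5
  2 ≤ 5
  3 ≤ 5
  4 ≤ 5
  5 ≤ 5
glb = 5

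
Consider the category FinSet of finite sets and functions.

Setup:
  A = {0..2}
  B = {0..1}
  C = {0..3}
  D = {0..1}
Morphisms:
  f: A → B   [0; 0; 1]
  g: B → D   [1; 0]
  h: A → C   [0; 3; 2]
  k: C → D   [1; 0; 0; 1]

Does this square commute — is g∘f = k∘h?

Answer: COMMUTES

Derivation:
1) trace f;g:
  0 f→0 g→1
  1 f→0 g→1
  2 f→1 g→0
  result₁ = [1; 1; 0]
2) trace h;k:
  0 h→0 k→1
  1 h→3 k→1
  2 h→2 k→0
  result₂ = [1; 1; 0]
Equal? equal; square commutes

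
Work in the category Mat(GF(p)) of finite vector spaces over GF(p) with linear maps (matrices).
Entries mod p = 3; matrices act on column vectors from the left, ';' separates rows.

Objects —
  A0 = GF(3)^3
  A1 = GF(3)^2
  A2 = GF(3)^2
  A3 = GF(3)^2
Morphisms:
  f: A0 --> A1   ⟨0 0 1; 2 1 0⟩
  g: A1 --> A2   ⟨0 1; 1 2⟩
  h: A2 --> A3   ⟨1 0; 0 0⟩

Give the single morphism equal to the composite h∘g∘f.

Answer: ⟨2 1 0; 0 0 0⟩

Trace:
  e0=[1,0,0] f-->[0,2] g-->[2,1] h-->[2,0]
  e1=[0,1,0] f-->[0,1] g-->[1,2] h-->[1,0]
  e2=[0,0,1] f-->[1,0] g-->[0,1] h-->[0,0]
result: ⟨2 1 0; 0 0 0⟩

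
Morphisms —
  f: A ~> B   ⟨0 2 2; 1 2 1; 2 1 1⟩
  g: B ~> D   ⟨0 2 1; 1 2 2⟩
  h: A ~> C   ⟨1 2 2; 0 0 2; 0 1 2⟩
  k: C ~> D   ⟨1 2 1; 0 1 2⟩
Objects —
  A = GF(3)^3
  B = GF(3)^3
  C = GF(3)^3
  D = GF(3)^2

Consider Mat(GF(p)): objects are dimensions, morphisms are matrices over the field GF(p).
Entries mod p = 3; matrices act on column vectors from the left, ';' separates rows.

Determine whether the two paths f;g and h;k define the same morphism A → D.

Answer: DOES NOT COMMUTE

Trace:
Path 1 = f;g:
  e0=[1,0,0] f~>[0,1,2] g~>[1,0]
  e1=[0,1,0] f~>[2,2,1] g~>[2,2]
  e2=[0,0,1] f~>[2,1,1] g~>[0,0]
  ⟦path⟧₁ = ⟨1 2 0; 0 2 0⟩
Path 2 = h;k:
  e0=[1,0,0] h~>[1,0,0] k~>[1,0]
  e1=[0,1,0] h~>[2,0,1] k~>[0,2]
  e2=[0,0,1] h~>[2,2,2] k~>[2,0]
  ⟦path⟧₂ = ⟨1 0 2; 0 2 0⟩
Equal? NO — does not commute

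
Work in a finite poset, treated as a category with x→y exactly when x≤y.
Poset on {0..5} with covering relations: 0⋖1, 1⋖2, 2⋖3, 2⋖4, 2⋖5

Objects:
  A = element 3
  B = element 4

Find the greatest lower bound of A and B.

{x : x⊑A ∧ x⊑B} = {0,1,2}  (A=3, B=4)
  0 ⊑ 2
  1 ⊑ 2
  2 ⊑ 2
glb = 2

Answer: A∧B = 2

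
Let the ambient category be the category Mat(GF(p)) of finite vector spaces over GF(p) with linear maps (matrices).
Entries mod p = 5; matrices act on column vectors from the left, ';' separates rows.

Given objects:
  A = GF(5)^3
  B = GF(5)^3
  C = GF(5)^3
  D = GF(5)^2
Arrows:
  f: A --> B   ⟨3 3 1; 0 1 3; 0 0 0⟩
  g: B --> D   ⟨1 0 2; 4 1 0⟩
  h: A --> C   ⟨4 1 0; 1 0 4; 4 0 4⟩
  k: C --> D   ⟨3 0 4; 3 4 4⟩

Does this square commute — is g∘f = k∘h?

Along f;g (path 1):
  e0=[1,0,0] f-->[3,0,0] g-->[3,2]
  e1=[0,1,0] f-->[3,1,0] g-->[3,3]
  e2=[0,0,1] f-->[1,3,0] g-->[1,2]
  result₁ = ⟨3 3 1; 2 3 2⟩
Along h;k (path 2):
  e0=[1,0,0] h-->[4,1,4] k-->[3,2]
  e1=[0,1,0] h-->[1,0,0] k-->[3,3]
  e2=[0,0,1] h-->[0,4,4] k-->[1,2]
  result₂ = ⟨3 3 1; 2 3 2⟩
Equal? same morphism ✓

Answer: COMMUTES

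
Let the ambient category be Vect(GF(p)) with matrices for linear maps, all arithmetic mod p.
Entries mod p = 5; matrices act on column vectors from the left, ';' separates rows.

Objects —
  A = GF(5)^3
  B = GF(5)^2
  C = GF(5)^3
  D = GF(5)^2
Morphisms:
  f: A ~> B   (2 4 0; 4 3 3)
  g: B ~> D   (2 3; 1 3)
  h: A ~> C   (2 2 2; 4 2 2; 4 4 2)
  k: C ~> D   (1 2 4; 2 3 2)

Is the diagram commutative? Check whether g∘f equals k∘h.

Answer: COMMUTES

Work:
Along f;g (path 1):
  e0=⟨1,0,0⟩ f~>⟨2,4⟩ g~>⟨1,4⟩
  e1=⟨0,1,0⟩ f~>⟨4,3⟩ g~>⟨2,3⟩
  e2=⟨0,0,1⟩ f~>⟨0,3⟩ g~>⟨4,4⟩
  result₁ = (1 2 4; 4 3 4)
Along h;k (path 2):
  e0=⟨1,0,0⟩ h~>⟨2,4,4⟩ k~>⟨1,4⟩
  e1=⟨0,1,0⟩ h~>⟨2,2,4⟩ k~>⟨2,3⟩
  e2=⟨0,0,1⟩ h~>⟨2,2,2⟩ k~>⟨4,4⟩
  result₂ = (1 2 4; 4 3 4)
Equal? same morphism ✓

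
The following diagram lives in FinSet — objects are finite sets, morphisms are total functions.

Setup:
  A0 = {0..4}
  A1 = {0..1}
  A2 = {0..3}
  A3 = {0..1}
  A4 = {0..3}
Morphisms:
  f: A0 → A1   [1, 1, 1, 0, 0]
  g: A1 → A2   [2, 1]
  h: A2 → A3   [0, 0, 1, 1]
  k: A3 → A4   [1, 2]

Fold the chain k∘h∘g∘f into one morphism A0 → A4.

Answer: [1, 1, 1, 2, 2]

Trace:
  0 f→1 g→1 h→0 k→1
  1 f→1 g→1 h→0 k→1
  2 f→1 g→1 h→0 k→1
  3 f→0 g→2 h→1 k→2
  4 f→0 g→2 h→1 k→2
composite: [1, 1, 1, 2, 2]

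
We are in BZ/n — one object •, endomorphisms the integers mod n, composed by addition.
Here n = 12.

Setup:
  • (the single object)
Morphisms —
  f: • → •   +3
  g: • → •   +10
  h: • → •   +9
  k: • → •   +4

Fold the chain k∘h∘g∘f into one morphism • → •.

Answer: +2

Trace:
  0 +3≡3 +10≡1 +9≡10 +4≡2  (mod 12)
composite: +2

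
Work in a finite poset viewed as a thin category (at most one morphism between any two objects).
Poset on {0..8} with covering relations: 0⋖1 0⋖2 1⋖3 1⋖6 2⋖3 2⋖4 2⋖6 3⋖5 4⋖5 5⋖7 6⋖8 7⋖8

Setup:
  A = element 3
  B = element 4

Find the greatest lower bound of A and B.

Common predecessors of 3,4: {0,2}
  0 <= 2
  2 <= 2
glb = 2

Answer: A∧B = 2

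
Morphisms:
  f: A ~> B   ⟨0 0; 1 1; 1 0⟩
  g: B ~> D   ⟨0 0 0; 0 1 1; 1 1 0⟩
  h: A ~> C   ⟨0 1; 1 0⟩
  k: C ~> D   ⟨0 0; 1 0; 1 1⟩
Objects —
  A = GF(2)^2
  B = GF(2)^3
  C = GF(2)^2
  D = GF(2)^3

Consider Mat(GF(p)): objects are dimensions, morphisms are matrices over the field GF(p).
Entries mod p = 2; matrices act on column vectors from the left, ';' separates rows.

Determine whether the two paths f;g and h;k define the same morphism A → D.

Answer: COMMUTES

Trace:
1) trace f;g:
  e0=[1,0] f~>[0,1,1] g~>[0,0,1]
  e1=[0,1] f~>[0,1,0] g~>[0,1,1]
  composite₁ = ⟨0 0; 0 1; 1 1⟩
2) trace h;k:
  e0=[1,0] h~>[0,1] k~>[0,0,1]
  e1=[0,1] h~>[1,0] k~>[0,1,1]
  composite₂ = ⟨0 0; 0 1; 1 1⟩
Equal? equal; square commutes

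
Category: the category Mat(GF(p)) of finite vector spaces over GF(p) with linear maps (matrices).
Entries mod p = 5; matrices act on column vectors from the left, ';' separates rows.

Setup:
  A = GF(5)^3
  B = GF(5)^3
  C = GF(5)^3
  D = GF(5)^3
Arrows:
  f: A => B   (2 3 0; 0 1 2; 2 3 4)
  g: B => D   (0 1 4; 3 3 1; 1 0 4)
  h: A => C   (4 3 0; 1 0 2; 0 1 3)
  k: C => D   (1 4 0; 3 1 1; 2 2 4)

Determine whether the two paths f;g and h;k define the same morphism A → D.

Answer: COMMUTES

Trace:
Path 1 = f;g:
  e0=⟨1,0,0⟩ f=>⟨2,0,2⟩ g=>⟨3,3,0⟩
  e1=⟨0,1,0⟩ f=>⟨3,1,3⟩ g=>⟨3,0,0⟩
  e2=⟨0,0,1⟩ f=>⟨0,2,4⟩ g=>⟨3,0,1⟩
  result₁ = (3 3 3; 3 0 0; 0 0 1)
Path 2 = h;k:
  e0=⟨1,0,0⟩ h=>⟨4,1,0⟩ k=>⟨3,3,0⟩
  e1=⟨0,1,0⟩ h=>⟨3,0,1⟩ k=>⟨3,0,0⟩
  e2=⟨0,0,1⟩ h=>⟨0,2,3⟩ k=>⟨3,0,1⟩
  result₂ = (3 3 3; 3 0 0; 0 0 1)
Equal? same morphism ✓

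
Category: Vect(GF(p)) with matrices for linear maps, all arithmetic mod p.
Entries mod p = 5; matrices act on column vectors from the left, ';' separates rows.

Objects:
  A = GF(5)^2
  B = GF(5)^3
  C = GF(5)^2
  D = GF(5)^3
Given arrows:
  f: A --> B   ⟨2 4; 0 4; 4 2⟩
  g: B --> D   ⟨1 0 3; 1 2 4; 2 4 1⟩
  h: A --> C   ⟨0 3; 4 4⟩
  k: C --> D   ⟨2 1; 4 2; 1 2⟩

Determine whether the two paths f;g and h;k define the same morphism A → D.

Along f;g (path 1):
  e0=(1,0) f-->(2,0,4) g-->(4,3,3)
  e1=(0,1) f-->(4,4,2) g-->(0,0,1)
  ⟦path⟧₁ = ⟨4 0; 3 0; 3 1⟩
Along h;k (path 2):
  e0=(1,0) h-->(0,4) k-->(4,3,3)
  e1=(0,1) h-->(3,4) k-->(0,0,1)
  ⟦path⟧₂ = ⟨4 0; 3 0; 3 1⟩
Equal? equal; square commutes

Answer: COMMUTES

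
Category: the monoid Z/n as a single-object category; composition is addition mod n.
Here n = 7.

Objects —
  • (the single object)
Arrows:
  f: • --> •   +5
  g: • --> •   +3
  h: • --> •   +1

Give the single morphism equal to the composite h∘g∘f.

  0 +5≡5 +3≡1 +1≡2  (mod 7)
composite: +2

Answer: +2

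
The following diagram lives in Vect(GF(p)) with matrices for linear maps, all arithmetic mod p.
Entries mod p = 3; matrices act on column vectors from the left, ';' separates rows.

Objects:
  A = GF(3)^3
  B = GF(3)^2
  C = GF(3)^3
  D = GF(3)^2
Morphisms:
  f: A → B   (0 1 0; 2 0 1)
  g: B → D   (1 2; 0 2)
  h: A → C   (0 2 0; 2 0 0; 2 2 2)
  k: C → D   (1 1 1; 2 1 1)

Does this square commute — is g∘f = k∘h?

Answer: COMMUTES

Work:
Along f;g (path 1):
  e0=⟨1,0,0⟩ f→⟨0,2⟩ g→⟨1,1⟩
  e1=⟨0,1,0⟩ f→⟨1,0⟩ g→⟨1,0⟩
  e2=⟨0,0,1⟩ f→⟨0,1⟩ g→⟨2,2⟩
  composite₁ = (1 1 2; 1 0 2)
Along h;k (path 2):
  e0=⟨1,0,0⟩ h→⟨0,2,2⟩ k→⟨1,1⟩
  e1=⟨0,1,0⟩ h→⟨2,0,2⟩ k→⟨1,0⟩
  e2=⟨0,0,1⟩ h→⟨0,0,2⟩ k→⟨2,2⟩
  composite₂ = (1 1 2; 1 0 2)
Equal? YES — commutes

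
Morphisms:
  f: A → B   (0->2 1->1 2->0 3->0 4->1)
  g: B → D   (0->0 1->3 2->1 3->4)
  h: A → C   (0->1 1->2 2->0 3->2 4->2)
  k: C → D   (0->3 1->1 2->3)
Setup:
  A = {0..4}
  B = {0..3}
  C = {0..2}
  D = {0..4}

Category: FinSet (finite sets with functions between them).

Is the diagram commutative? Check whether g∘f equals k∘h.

Along f;g (path 1):
  0 f→2 g→1
  1 f→1 g→3
  2 f→0 g→0
  3 f→0 g→0
  4 f→1 g→3
  ⟦path⟧₁ = (0->1 1->3 2->0 3->0 4->3)
Along h;k (path 2):
  0 h→1 k→1
  1 h→2 k→3
  2 h→0 k→3
  3 h→2 k→3
  4 h→2 k→3
  ⟦path⟧₂ = (0->1 1->3 2->3 3->3 4->3)
Equal? differ; not commutative

Answer: DOES NOT COMMUTE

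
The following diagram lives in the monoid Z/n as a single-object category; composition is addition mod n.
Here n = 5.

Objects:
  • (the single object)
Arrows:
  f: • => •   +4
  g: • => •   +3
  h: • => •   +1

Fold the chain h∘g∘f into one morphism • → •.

Answer: +3

Work:
  0 +4≡4 +3≡2 +1≡3  (mod 5)
composite: +3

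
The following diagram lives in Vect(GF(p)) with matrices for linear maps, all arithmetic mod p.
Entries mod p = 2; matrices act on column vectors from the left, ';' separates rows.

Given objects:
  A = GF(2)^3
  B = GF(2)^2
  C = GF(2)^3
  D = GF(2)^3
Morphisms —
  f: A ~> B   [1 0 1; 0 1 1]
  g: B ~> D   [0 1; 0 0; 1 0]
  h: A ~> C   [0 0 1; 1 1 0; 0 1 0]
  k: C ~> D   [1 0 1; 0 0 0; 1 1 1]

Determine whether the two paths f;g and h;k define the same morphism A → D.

Along f;g (path 1):
  e0=⟨1,0,0⟩ f~>⟨1,0⟩ g~>⟨0,0,1⟩
  e1=⟨0,1,0⟩ f~>⟨0,1⟩ g~>⟨1,0,0⟩
  e2=⟨0,0,1⟩ f~>⟨1,1⟩ g~>⟨1,0,1⟩
  ⟦path⟧₁ = [0 1 1; 0 0 0; 1 0 1]
Along h;k (path 2):
  e0=⟨1,0,0⟩ h~>⟨0,1,0⟩ k~>⟨0,0,1⟩
  e1=⟨0,1,0⟩ h~>⟨0,1,1⟩ k~>⟨1,0,0⟩
  e2=⟨0,0,1⟩ h~>⟨1,0,0⟩ k~>⟨1,0,1⟩
  ⟦path⟧₂ = [0 1 1; 0 0 0; 1 0 1]
Equal? YES — commutes

Answer: COMMUTES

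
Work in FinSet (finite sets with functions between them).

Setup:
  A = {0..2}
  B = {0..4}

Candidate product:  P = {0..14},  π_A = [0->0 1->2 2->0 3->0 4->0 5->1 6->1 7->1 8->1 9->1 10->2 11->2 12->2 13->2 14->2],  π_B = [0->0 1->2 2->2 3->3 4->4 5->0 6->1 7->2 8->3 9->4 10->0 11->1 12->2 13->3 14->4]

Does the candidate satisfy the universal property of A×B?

|A|·|B| = 3·5 = 15;  |P| = 15
Check the pairing map k ↦ (π_A(k), π_B(k)):
  0 -> (0,0)
  1 -> (2,2)
  2 -> (0,2)
  3 -> (0,3)
  4 -> (0,4)
  5 -> (1,0)
  6 -> (1,1)
  7 -> (1,2)
  8 -> (1,3)
  9 -> (1,4)
  10 -> (2,0)
  11 -> (2,1)
  12 -> (2,2)  ✗ repeats pair of k=1
  13 -> (2,3)
  14 -> (2,4)
distinct pairs in image: 14 / 15 needed
  → (2,2) hit at k=1 and k=12

Answer: NOT A VALID PRODUCT — duplicate pair at indices 12,1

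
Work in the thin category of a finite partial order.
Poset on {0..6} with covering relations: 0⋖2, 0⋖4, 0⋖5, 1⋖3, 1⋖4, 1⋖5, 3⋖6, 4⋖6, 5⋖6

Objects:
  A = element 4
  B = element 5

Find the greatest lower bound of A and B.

Answer: NO MEET EXISTS

Work:
{x : x≤A ∧ x≤B} = {0,1}  (A=4, B=5)
  maximal lower bounds 0 and 1 are incomparable: neither 0≤1 nor 1≤0
→ no greatest lower bound exists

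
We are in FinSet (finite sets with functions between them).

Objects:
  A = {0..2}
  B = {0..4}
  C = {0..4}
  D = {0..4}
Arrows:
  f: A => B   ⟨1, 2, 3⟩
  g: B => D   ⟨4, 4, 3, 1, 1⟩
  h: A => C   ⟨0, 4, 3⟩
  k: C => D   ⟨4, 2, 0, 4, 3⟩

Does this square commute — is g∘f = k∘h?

Answer: DOES NOT COMMUTE

Derivation:
1) trace f;g:
  0 f=>1 g=>4
  1 f=>2 g=>3
  2 f=>3 g=>1
  result₁ = ⟨4, 3, 1⟩
2) trace h;k:
  0 h=>0 k=>4
  1 h=>4 k=>3
  2 h=>3 k=>4
  result₂ = ⟨4, 3, 4⟩
Equal? differ; not commutative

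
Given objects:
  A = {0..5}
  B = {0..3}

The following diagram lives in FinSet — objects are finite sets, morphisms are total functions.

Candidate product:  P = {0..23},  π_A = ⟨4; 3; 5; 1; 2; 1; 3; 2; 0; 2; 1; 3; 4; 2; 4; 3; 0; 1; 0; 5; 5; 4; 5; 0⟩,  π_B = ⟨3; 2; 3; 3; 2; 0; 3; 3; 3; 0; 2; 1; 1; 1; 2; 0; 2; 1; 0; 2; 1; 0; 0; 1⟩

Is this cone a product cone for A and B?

Answer: VALID PRODUCT

Trace:
|A|·|B| = 6·4 = 24;  |P| = 24
Check the pairing map k ↦ (π_A(k), π_B(k)):
  0 : (4,3)
  1 : (3,2)
  2 : (5,3)
  3 : (1,3)
  4 : (2,2)
  5 : (1,0)
  6 : (3,3)
  7 : (2,3)
  8 : (0,3)
  9 : (2,0)
  10 : (1,2)
  11 : (3,1)
  12 : (4,1)
  13 : (2,1)
  14 : (4,2)
  15 : (3,0)
  16 : (0,2)
  17 : (1,1)
  18 : (0,0)
  19 : (5,2)
  20 : (5,1)
  21 : (4,0)
  22 : (5,0)
  23 : (0,1)
distinct pairs in image: 24 / 24 needed
  → bijection onto A×B; projections well-typed.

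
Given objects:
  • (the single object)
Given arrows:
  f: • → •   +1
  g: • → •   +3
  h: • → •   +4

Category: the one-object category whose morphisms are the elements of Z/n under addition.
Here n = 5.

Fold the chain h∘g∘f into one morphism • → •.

  0 +1≡1 +3≡4 +4≡3  (mod 5)
⟦path⟧: +3

Answer: +3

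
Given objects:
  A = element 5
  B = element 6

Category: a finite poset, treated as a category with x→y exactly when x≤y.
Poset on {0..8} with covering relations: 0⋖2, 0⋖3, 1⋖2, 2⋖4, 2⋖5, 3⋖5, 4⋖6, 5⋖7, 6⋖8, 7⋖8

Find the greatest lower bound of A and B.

Answer: A∧B = 2

Work:
{x : x<=A ∧ x<=B} = {0,1,2}  (A=5, B=6)
  0 <= 2
  1 <= 2
  2 <= 2
glb = 2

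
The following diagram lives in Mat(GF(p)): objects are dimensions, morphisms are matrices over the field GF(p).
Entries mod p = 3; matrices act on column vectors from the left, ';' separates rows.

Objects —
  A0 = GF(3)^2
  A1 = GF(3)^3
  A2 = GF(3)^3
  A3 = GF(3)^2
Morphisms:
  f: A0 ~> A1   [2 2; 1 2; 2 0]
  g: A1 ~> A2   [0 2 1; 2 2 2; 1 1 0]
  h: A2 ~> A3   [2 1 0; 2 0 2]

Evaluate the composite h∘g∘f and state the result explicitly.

Answer: [0 1; 2 1]

Work:
  e0=⟨1,0⟩ f~>⟨2,1,2⟩ g~>⟨1,1,0⟩ h~>⟨0,2⟩
  e1=⟨0,1⟩ f~>⟨2,2,0⟩ g~>⟨1,2,1⟩ h~>⟨1,1⟩
result: [0 1; 2 1]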